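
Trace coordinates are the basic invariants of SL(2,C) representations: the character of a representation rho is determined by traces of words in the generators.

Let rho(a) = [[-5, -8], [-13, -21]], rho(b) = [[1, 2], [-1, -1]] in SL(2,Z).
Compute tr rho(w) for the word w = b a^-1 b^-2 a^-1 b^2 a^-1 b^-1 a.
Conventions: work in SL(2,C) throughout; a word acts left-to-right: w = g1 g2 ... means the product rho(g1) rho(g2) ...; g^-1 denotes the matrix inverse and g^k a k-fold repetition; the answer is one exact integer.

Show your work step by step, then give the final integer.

rho(b) = [[1, 2], [-1, -1]]
... * rho(a^-1) = [[-21, 8], [13, -5]]  ->  [[5, -2], [8, -3]]
... * rho(b^-1) = [[-1, -2], [1, 1]]  ->  [[-7, -12], [-11, -19]]
... * rho(b^-1) = [[-1, -2], [1, 1]]  ->  [[-5, 2], [-8, 3]]
... * rho(a^-1) = [[-21, 8], [13, -5]]  ->  [[131, -50], [207, -79]]
... * rho(b) = [[1, 2], [-1, -1]]  ->  [[181, 312], [286, 493]]
... * rho(b) = [[1, 2], [-1, -1]]  ->  [[-131, 50], [-207, 79]]
... * rho(a^-1) = [[-21, 8], [13, -5]]  ->  [[3401, -1298], [5374, -2051]]
... * rho(b^-1) = [[-1, -2], [1, 1]]  ->  [[-4699, -8100], [-7425, -12799]]
... * rho(a) = [[-5, -8], [-13, -21]]  ->  [[128795, 207692], [203512, 328179]]
tr = 128795 + 328179 = 456974

456974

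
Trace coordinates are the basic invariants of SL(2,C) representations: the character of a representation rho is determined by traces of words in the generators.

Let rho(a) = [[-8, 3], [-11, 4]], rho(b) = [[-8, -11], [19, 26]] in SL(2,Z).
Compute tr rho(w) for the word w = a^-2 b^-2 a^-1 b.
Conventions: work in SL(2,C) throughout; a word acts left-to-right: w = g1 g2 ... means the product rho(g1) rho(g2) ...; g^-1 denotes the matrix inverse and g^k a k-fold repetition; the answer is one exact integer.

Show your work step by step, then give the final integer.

rho(a^-1) = [[4, -3], [11, -8]]
... * rho(a^-1) = [[4, -3], [11, -8]]  ->  [[-17, 12], [-44, 31]]
... * rho(b^-1) = [[26, 11], [-19, -8]]  ->  [[-670, -283], [-1733, -732]]
... * rho(b^-1) = [[26, 11], [-19, -8]]  ->  [[-12043, -5106], [-31150, -13207]]
... * rho(a^-1) = [[4, -3], [11, -8]]  ->  [[-104338, 76977], [-269877, 199106]]
... * rho(b) = [[-8, -11], [19, 26]]  ->  [[2297267, 3149120], [5942030, 8145403]]
tr = 2297267 + 8145403 = 10442670

10442670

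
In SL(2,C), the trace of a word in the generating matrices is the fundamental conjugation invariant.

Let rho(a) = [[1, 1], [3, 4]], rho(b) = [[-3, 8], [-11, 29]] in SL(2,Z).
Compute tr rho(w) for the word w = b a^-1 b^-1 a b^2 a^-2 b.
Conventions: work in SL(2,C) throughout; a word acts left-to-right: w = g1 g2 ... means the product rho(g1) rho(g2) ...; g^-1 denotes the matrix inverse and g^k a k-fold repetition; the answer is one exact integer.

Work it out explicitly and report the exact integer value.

rho(b) = [[-3, 8], [-11, 29]]
... * rho(a^-1) = [[4, -1], [-3, 1]]  ->  [[-36, 11], [-131, 40]]
... * rho(b^-1) = [[29, -8], [11, -3]]  ->  [[-923, 255], [-3359, 928]]
... * rho(a) = [[1, 1], [3, 4]]  ->  [[-158, 97], [-575, 353]]
... * rho(b) = [[-3, 8], [-11, 29]]  ->  [[-593, 1549], [-2158, 5637]]
... * rho(b) = [[-3, 8], [-11, 29]]  ->  [[-15260, 40177], [-55533, 146209]]
... * rho(a^-1) = [[4, -1], [-3, 1]]  ->  [[-181571, 55437], [-660759, 201742]]
... * rho(a^-1) = [[4, -1], [-3, 1]]  ->  [[-892595, 237008], [-3248262, 862501]]
... * rho(b) = [[-3, 8], [-11, 29]]  ->  [[70697, -267528], [257275, -973567]]
tr = 70697 + -973567 = -902870

-902870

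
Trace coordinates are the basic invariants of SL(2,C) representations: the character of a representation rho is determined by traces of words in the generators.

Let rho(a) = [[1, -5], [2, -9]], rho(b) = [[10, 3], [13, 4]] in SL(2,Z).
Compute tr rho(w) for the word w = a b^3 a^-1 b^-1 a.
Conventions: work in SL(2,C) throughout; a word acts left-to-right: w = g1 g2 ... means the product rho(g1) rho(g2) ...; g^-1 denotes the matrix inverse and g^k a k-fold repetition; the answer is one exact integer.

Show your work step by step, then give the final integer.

3179658

rho(a) = [[1, -5], [2, -9]]
... * rho(b) = [[10, 3], [13, 4]]  ->  [[-55, -17], [-97, -30]]
... * rho(b) = [[10, 3], [13, 4]]  ->  [[-771, -233], [-1360, -411]]
... * rho(b) = [[10, 3], [13, 4]]  ->  [[-10739, -3245], [-18943, -5724]]
... * rho(a^-1) = [[-9, 5], [-2, 1]]  ->  [[103141, -56940], [181935, -100439]]
... * rho(b^-1) = [[4, -3], [-13, 10]]  ->  [[1152784, -878823], [2033447, -1550195]]
... * rho(a) = [[1, -5], [2, -9]]  ->  [[-604862, 2145487], [-1066943, 3784520]]
tr = -604862 + 3784520 = 3179658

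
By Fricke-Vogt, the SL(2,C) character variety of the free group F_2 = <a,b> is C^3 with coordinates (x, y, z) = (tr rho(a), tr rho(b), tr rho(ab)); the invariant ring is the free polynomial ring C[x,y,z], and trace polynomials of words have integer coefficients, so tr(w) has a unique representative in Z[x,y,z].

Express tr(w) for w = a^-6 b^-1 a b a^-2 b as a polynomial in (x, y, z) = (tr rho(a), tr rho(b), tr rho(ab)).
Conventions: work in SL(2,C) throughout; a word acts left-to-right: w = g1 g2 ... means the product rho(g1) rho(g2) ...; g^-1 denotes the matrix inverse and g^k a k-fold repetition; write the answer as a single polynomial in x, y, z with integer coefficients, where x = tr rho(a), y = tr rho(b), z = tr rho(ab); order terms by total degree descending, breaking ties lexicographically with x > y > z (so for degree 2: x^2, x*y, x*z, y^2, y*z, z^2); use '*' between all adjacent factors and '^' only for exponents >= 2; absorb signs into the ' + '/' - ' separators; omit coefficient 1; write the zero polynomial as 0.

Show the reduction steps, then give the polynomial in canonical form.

-x^8*y^2*z + x^9*y + x^7*y^3 + 2*x^7*y*z^2 - x^8*z + 4*x^6*y^2*z - x^6*z^3 - 8*x^7*y - 5*x^5*y^3 - 9*x^5*y*z^2 + 7*x^6*z - 3*x^4*y^2*z + 4*x^4*z^3 + 21*x^5*y + 7*x^3*y^3 + 10*x^3*y*z^2 - 14*x^4*z - 3*x^2*z^3 - 21*x^3*y - 3*x*y^3 - 3*x*y*z^2 + 6*x^2*z + 8*x*y + z

tr(b^2) = tr(b) * tr(b) - tr(1) = y^2 - 2
tr(b^2 a) = tr(b) * tr(a b) - tr(a) = y*z - x
and tr(b^2 a^-1) = tr(b^2) * tr(a) - tr(b^2 a) = x*y^2 - y*z - x
tr(b a^-2 b) = tr(b^2 a^-1) * tr(a) - tr(b^2) = x^2*y^2 - x*y*z - x^2 - y^2 + 2
next, tr(b a b a) = tr(b a) * tr(b a) - tr(1) = z^2 - 2
tr(b a b a^-1) = tr(b a b) * tr(a) - tr(b a b a) = x*y*z - x^2 - z^2 + 2
and tr(b a^-2 b a) = tr(b a b a^-1) * tr(a) - tr(b a b) = x^2*y*z - x^3 - x*z^2 - y*z + 3*x
tr(b a^-2 b a^-1) = tr(b a^-2 b) * tr(a) - tr(b a^-2 b a) = x^3*y^2 - 2*x^2*y*z - x*y^2 + x*z^2 + y*z - x
tr(a^-2 b a^-2 b) = tr(b a^-2 b a^-1) * tr(a) - tr(b a^-2 b) = x^4*y^2 - 2*x^3*y*z - 2*x^2*y^2 + x^2*z^2 + 2*x*y*z + y^2 - 2
tr(a^-1 b a^-2 b a^-2) = tr(a^-2 b a^-2 b) * tr(a) - tr(a^-2 b a^-2 b a) = x^5*y^2 - 2*x^4*y*z - 3*x^3*y^2 + x^3*z^2 + 4*x^2*y*z + 2*x*y^2 - x*z^2 - y*z - x
next, tr(b a^-2 b a^-4) = tr(a^-1 b a^-2 b a^-2) * tr(a) - tr(a^-1 b a^-2 b a^-1) = x^6*y^2 - 2*x^5*y*z - 4*x^4*y^2 + x^4*z^2 + 6*x^3*y*z + 4*x^2*y^2 - 2*x^2*z^2 - 3*x*y*z - x^2 - y^2 + 2
tr(b^2 a b) = tr(b) * tr(a b^2) - tr(a b) = y^2*z - x*y - z
tr(a b a) = tr(a) * tr(b a) - tr(b) = x*z - y
next, tr(b^2 a b a) = tr(b) * tr(a b a b) - tr(a b a) = y*z^2 - x*z - y
and tr(b a b a^-1 b) = tr(b^2 a b) * tr(a) - tr(b^2 a b a) = x*y^2*z - x^2*y - y*z^2 + y
next, tr(b a b a b a) = tr(a b a b) * tr(a b) - tr(b a) = z^3 - 3*z
next, tr(b a b a^-1 b a) = tr(b a b a b) * tr(a) - tr(b a b a b a) = x*y*z^2 - x^2*z - z^3 - x*y + 3*z
and tr(b a b a^-1 b a^-1) = tr(b a b a^-1 b) * tr(a) - tr(b a b a^-1 b a) = x^2*y^2*z - x^3*y - 2*x*y*z^2 + x^2*z + z^3 + 2*x*y - 3*z
tr(b a^-2 b a b a^-1) = tr(b a b a^-1 b a^-1) * tr(a) - tr(b a b a^-1 b) = x^3*y^2*z - x^4*y - 2*x^2*y*z^2 + x^3*z - x*y^2*z + x*z^3 + 3*x^2*y + y*z^2 - 3*x*z - y
and tr(b a b^2 a^-1) = tr(b a b^2) * tr(a) - tr(b a b^2 a) = x*y^2*z - x^2*y - y*z^2 + y
next, tr(b a^-2 b a b) = tr(b a b^2 a^-1) * tr(a) - tr(b a b^2) = x^2*y^2*z - x^3*y - x*y*z^2 - y^2*z + 2*x*y + z
next, tr(a^-2 b a b a^-2 b) = tr(b a^-2 b a b a^-1) * tr(a) - tr(b a^-2 b a b) = x^4*y^2*z - x^5*y - 2*x^3*y*z^2 + x^4*z - 2*x^2*y^2*z + x^2*z^3 + 4*x^3*y + 2*x*y*z^2 - 3*x^2*z + y^2*z - 3*x*y - z
tr(a^-1 b a b a^-2 b) = tr(b a^-1 b a b a^-1) * tr(a) - tr(b a^-1 b a b) = x^3*y^2*z - x^4*y - 2*x^2*y*z^2 + x^3*z - x*y^2*z + x*z^3 + 3*x^2*y + y*z^2 - 3*x*z - y
tr(a^-2 b a b a^-2 b a^-1) = tr(a^-2 b a b a^-2 b) * tr(a) - tr(a^-2 b a b a^-2 b a) = x^5*y^2*z - x^6*y - 2*x^4*y*z^2 + x^5*z - 3*x^3*y^2*z + x^3*z^3 + 5*x^4*y + 4*x^2*y*z^2 - 4*x^3*z + 2*x*y^2*z - x*z^3 - 6*x^2*y - y*z^2 + 2*x*z + y
next, tr(a^-1 b a b a^-2 b a^-3) = tr(a^-2 b a b a^-2 b a^-1) * tr(a) - tr(a^-2 b a b a^-2 b) = x^6*y^2*z - x^7*y - 2*x^5*y*z^2 + x^6*z - 4*x^4*y^2*z + x^4*z^3 + 6*x^5*y + 6*x^3*y*z^2 - 5*x^4*z + 4*x^2*y^2*z - 2*x^2*z^3 - 10*x^3*y - 3*x*y*z^2 + 5*x^2*z - y^2*z + 4*x*y + z
next, tr(a b a^-2 b a^-5 b) = tr(a^-1 b a b a^-2 b a^-3) * tr(a) - tr(a^-1 b a b a^-2 b a^-2) = x^7*y^2*z - x^8*y - 2*x^6*y*z^2 + x^7*z - 5*x^5*y^2*z + x^5*z^3 + 7*x^6*y + 8*x^4*y*z^2 - 6*x^5*z + 7*x^3*y^2*z - 3*x^3*z^3 - 15*x^4*y - 7*x^2*y*z^2 + 9*x^3*z - 3*x*y^2*z + x*z^3 + 10*x^2*y + y*z^2 - x*z - y
tr(a^-1 b^-1 a b a^-2 b a^-4) = tr(a b a^-2 b a^-5) * tr(b) - tr(a b a^-2 b a^-5 b) = -x^7*y^2*z + x^8*y + x^6*y^3 + 2*x^6*y*z^2 - x^7*z + 3*x^5*y^2*z - x^5*z^3 - 7*x^6*y - 4*x^4*y^3 - 7*x^4*y*z^2 + 6*x^5*z - x^3*y^2*z + 3*x^3*z^3 + 15*x^4*y + 4*x^2*y^3 + 5*x^2*y*z^2 - 9*x^3*z - x*z^3 - 11*x^2*y - y^3 - y*z^2 + x*z + 3*y
tr(a^-1 b^-1 a b a^-2 b a^-3) = tr(a b a^-2 b a^-4) * tr(b) - tr(a b a^-2 b a^-4 b) = -x^6*y^2*z + x^7*y + x^5*y^3 + 2*x^5*y*z^2 - x^6*z + 2*x^4*y^2*z - x^4*z^3 - 6*x^5*y - 3*x^3*y^3 - 5*x^3*y*z^2 + 5*x^4*z + 2*x^2*z^3 + 10*x^3*y + 2*x*y^3 + 2*x*y*z^2 - 5*x^2*z - 5*x*y - z
and tr(a^-6 b^-1 a b a^-2 b) = tr(a^-1 b^-1 a b a^-2 b a^-4) * tr(a) - tr(a^-1 b^-1 a b a^-2 b a^-3) = -x^8*y^2*z + x^9*y + x^7*y^3 + 2*x^7*y*z^2 - x^8*z + 4*x^6*y^2*z - x^6*z^3 - 8*x^7*y - 5*x^5*y^3 - 9*x^5*y*z^2 + 7*x^6*z - 3*x^4*y^2*z + 4*x^4*z^3 + 21*x^5*y + 7*x^3*y^3 + 10*x^3*y*z^2 - 14*x^4*z - 3*x^2*z^3 - 21*x^3*y - 3*x*y^3 - 3*x*y*z^2 + 6*x^2*z + 8*x*y + z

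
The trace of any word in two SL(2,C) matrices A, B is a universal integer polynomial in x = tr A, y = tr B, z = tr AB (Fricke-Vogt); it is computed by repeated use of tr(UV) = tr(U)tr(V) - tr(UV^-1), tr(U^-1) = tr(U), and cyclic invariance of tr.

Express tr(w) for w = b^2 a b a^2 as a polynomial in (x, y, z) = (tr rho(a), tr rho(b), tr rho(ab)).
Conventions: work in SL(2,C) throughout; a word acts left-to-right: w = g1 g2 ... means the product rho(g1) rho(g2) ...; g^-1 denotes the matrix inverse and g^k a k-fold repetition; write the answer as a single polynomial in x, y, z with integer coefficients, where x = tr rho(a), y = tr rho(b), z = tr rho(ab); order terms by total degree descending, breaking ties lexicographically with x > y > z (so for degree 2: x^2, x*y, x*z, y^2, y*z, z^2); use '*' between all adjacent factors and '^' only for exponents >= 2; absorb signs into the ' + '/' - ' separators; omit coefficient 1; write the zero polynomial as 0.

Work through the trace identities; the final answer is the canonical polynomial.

next, trace(a b a b) = trace(a b)*trace(a b) - trace(1)   [split at a repeated a] = z^2 - 2
trace(a b a) = trace(a)*trace(b a) - trace(b)   [square of a] = x*z - y
trace(b^2 a b a) = trace(b)*trace(a b a b) - trace(a b a)   [square of b] = y*z^2 - x*z - y
and trace(a b^2) = trace(b)*trace(a b) - trace(a)   [square of b] = y*z - x
trace(b^2 a b) = trace(b)*trace(a b^2) - trace(a b)   [square of b] = y^2*z - x*y - z
and trace(b^2 a b a^2) = trace(a)*trace(b^2 a b a) - trace(b^2 a b)   [square of a] = x*y*z^2 - x^2*z - y^2*z + z

x*y*z^2 - x^2*z - y^2*z + z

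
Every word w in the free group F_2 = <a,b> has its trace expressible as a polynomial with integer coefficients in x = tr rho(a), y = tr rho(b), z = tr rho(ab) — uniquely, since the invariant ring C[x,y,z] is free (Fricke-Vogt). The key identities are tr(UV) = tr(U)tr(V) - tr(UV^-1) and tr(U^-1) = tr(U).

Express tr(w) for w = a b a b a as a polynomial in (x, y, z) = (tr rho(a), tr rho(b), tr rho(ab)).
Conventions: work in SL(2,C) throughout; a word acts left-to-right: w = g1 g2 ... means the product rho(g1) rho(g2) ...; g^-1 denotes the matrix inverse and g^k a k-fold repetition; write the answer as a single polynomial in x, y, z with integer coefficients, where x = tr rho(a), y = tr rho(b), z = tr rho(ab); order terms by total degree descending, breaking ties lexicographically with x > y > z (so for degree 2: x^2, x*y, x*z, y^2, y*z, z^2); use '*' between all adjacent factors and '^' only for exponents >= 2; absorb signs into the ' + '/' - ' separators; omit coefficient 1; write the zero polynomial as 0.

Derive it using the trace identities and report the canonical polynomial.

reduce: trace(b a b a) = trace(b a) * trace(b a) - trace(1) = z^2 - 2
trace(b a b) = trace(b) * trace(a b) - trace(a) = y*z - x
reduce: trace(a b a b a) = trace(a) * trace(b a b a) - trace(b a b) = x*z^2 - y*z - x

x*z^2 - y*z - x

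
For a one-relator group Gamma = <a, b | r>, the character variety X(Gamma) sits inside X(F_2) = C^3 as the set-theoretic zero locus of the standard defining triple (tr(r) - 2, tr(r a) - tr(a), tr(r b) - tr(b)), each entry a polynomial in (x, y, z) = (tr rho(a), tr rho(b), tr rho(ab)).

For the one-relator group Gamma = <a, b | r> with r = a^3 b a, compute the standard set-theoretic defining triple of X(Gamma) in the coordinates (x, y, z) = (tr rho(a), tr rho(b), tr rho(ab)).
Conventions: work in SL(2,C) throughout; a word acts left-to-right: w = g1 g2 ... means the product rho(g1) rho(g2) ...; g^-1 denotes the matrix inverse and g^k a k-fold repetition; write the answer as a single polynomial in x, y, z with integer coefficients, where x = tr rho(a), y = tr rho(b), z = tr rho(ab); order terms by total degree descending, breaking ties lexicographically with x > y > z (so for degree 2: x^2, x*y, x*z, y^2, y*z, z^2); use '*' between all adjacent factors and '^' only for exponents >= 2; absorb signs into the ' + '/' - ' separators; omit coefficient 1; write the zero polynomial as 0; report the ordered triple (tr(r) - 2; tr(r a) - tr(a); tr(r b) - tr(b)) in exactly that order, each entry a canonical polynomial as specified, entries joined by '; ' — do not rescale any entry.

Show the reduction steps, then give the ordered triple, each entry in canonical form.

x^3*z - x^2*y - 2*x*z + y - 2; x^4*z - x^3*y - 3*x^2*z + 2*x*y - x + z; x^2*z^2 - x*y*z - x^2 - z^2 - y + 2

tr(b a^2) = tr(a)*tr(b a) - tr(b) = x*z - y
and tr(a^2 b a) = tr(a)*tr(b a^2) - tr(b a) = x^2*z - x*y - z
tr(a^3 b a) = tr(a)*tr(a^2 b a) - tr(a^2 b) = x^3*z - x^2*y - 2*x*z + y
next, tr(a^3 b a^2) = tr(a)*tr(b a^4) - tr(b a^3)  (reduce the a square) = x^4*z - x^3*y - 3*x^2*z + 2*x*y + z
tr(b a b a) = tr(a b)*tr(a b) - tr(1)   [split at a repeated a] = z^2 - 2
next, tr(b a b) = tr(b)*tr(a b) - tr(a)   [square of b] = y*z - x
and tr(b a b a^2) = tr(a)*tr(b a b a) - tr(b a b)   [square of a] = x*z^2 - y*z - x
tr(a^3 b a b) = tr(a)*tr(b a b a^2) - tr(b a b a)   [square of a] = x^2*z^2 - x*y*z - x^2 - z^2 + 2
assemble the triple (tr(r) - 2; tr(r a) - x; tr(r b) - y)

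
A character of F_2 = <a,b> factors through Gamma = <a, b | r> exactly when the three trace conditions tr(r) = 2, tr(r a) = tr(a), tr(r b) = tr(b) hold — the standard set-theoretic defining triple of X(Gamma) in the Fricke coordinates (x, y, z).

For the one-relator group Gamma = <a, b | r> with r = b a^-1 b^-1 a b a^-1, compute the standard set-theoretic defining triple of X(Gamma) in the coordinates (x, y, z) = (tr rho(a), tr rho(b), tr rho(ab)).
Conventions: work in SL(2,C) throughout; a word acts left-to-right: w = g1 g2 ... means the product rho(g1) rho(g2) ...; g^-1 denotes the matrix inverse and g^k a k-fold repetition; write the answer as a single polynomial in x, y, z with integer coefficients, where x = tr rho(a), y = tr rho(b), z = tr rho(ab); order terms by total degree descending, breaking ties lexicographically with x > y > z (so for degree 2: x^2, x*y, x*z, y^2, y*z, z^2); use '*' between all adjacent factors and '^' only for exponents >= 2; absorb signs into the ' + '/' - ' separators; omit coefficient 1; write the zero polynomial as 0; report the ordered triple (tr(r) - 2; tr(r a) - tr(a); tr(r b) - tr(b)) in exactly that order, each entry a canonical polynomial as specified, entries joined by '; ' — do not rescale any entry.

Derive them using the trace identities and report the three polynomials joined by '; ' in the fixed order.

use: tr(b^2) = tr(b) * tr(b) - tr(1) = y^2 - 2
tr(b^2 a) = tr(b) * tr(a b) - tr(a) = y*z - x
apply: tr(b a^-1 b) = tr(b^2) * tr(a) - tr(b^2 a) = x*y^2 - y*z - x
use: tr(b a b^2) = tr(b) * tr(a b^2) - tr(a b) = y^2*z - x*y - z
tr(a b a b) = tr(a b) * tr(a b) - tr(1) = z^2 - 2
apply: tr(a b a) = tr(a) * tr(b a) - tr(b) = x*z - y
apply: tr(b a b^2 a) = tr(b) * tr(a b a b) - tr(a b a) = y*z^2 - x*z - y
apply: tr(b a^-1 b a b) = tr(b a b^2) * tr(a) - tr(b a b^2 a) = x*y^2*z - x^2*y - y*z^2 + y
tr(b a b a b a) = tr(a b a b) * tr(a b) - tr(b a) = z^3 - 3*z
tr(b a^-1 b a b a) = tr(b a b a b) * tr(a) - tr(b a b a b a) = x*y*z^2 - x^2*z - z^3 - x*y + 3*z
apply: tr(a b a^-1 b a^-1 b) = tr(b a^-1 b a b) * tr(a) - tr(b a^-1 b a b a) = x^2*y^2*z - x^3*y - 2*x*y*z^2 + x^2*z + z^3 + 2*x*y - 3*z
use: tr(b a^-1 b^-1 a b a^-1) = tr(a b a^-1 b a^-1) * tr(b) - tr(a b a^-1 b a^-1 b) = -x^2*y^2*z + x^3*y + x*y^3 + 2*x*y*z^2 - x^2*z - y^2*z - z^3 - 3*x*y + 3*z
tr(b a^-1 b^-1 a b) = tr(a b^2 a^-1) * tr(b) - tr(a b^2 a^-1 b)   [inverse elimination on b] = -x*y^2*z + x^2*y + y^3 + y*z^2 - 3*y
tr(a b a^-1 b) = tr(b a b) * tr(a) - tr(b a b a)  (eliminate a^-1) = x*y*z - x^2 - z^2 + 2
tr(a^2 b^2) = tr(a) * tr(b^2 a) - tr(b^2)  (reduce the a square) = x*y*z - x^2 - y^2 + 2
use: tr(a b^3 a) = tr(b) * tr(a^2 b^2) - tr(a^2 b)  (reduce the b square) = x*y^2*z - x^2*y - y^3 - x*z + 3*y
tr(a b^3 a b) = tr(b) * tr(b a b a b) - tr(b a b a)  (reduce the b square) = y^2*z^2 - x*y*z - y^2 - z^2 + 2
use: tr(b^2 a b^-1 a b) = tr(a b^3 a) * tr(b) - tr(a b^3 a b)  (eliminate b^-1) = x*y^3*z - x^2*y^2 - y^4 - y^2*z^2 + 4*y^2 + z^2 - 2
tr(a b a b^2 a) = tr(a) * tr(b a b^2 a) - tr(b a b^2)  (reduce the a square) = x*y*z^2 - x^2*z - y^2*z + z
apply: tr(a b a b a) = tr(a) * tr(b a b a) - tr(b a b)  (reduce the a square) = x*z^2 - y*z - x
use: tr(a b a b^2 a b) = tr(b) * tr(a b a b a b) - tr(a b a b a)  (reduce the b square) = y*z^3 - x*z^2 - 2*y*z + x
tr(b^2 a b^-1 a b a) = tr(a b a b^2 a) * tr(b) - tr(a b a b^2 a b)  (eliminate b^-1) = x*y^2*z^2 - x^2*y*z - y^3*z - y*z^3 + x*z^2 + 3*y*z - x
tr(b^-1 a b a^-1 b^2 a) = tr(b^2 a b^-1 a b) * tr(a) - tr(b^2 a b^-1 a b a)  (eliminate a^-1) = x^2*y^3*z - x^3*y^2 - x*y^4 - 2*x*y^2*z^2 + x^2*y*z + y^3*z + y*z^3 + 4*x*y^2 - 3*y*z - x
tr(b a^-1 b^-1 a b a^-1 b) = tr(b^-1 a b a^-1 b^2) * tr(a) - tr(b^-1 a b a^-1 b^2 a)  (eliminate a^-1) = -x^2*y^3*z + x^3*y^2 + x*y^4 + 2*x*y^2*z^2 - y^3*z - y*z^3 - x^3 - 4*x*y^2 - x*z^2 + 3*y*z + 3*x
assemble the triple (tr(r) - 2; tr(r a) - x; tr(r b) - y)

-x^2*y^2*z + x^3*y + x*y^3 + 2*x*y*z^2 - x^2*z - y^2*z - z^3 - 3*x*y + 3*z - 2; -x*y^2*z + x^2*y + y^3 + y*z^2 - x - 3*y; -x^2*y^3*z + x^3*y^2 + x*y^4 + 2*x*y^2*z^2 - y^3*z - y*z^3 - x^3 - 4*x*y^2 - x*z^2 + 3*y*z + 3*x - y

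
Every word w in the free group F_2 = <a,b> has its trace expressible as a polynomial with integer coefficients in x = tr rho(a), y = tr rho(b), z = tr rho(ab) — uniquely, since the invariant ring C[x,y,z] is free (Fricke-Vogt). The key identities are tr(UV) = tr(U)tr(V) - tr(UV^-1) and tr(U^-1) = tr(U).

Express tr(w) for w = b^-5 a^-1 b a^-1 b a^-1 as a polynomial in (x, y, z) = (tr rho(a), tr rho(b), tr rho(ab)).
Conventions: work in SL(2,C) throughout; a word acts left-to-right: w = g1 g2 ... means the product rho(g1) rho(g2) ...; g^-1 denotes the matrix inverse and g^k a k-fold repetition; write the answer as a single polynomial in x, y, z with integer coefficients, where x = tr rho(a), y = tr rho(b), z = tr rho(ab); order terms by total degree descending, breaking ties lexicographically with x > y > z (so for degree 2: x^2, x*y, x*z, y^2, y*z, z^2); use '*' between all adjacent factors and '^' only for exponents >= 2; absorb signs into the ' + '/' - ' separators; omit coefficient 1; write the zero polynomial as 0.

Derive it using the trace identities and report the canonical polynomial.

trace(b^-1) = trace(b) = y
trace(b^-2) = trace(b^-1) trace(b) - trace(1) = y^2 - 2
so trace(b^-3) = trace(b^-2) trace(b) - trace(b^-1) = y^3 - 3*y
trace(b^-1 a) = trace(a) trace(b) - trace(a b) = x*y - z
trace(b^-1 a b^-1) = trace(b^-1 a) trace(b) - trace(b^-1 a b) = x*y^2 - y*z - x
reduce: trace(b^-3 a) = trace(b^-1 a b^-1) trace(b) - trace(b^-1 a) = x*y^3 - y^2*z - 2*x*y + z
so trace(b^-3 a^-1) = trace(b^-3) trace(a) - trace(b^-3 a) = y^2*z - x*y - z
trace(b a b) = trace(b) trace(a b) - trace(a) = y*z - x
reduce: trace(b a b a) = trace(a b) trace(a b) - trace(1) = z^2 - 2
so trace(a^-1 b a b) = trace(b a b) trace(a) - trace(b a b a) = x*y*z - x^2 - z^2 + 2
trace(b^-1 a^-1 b a) = trace(a^-1 b a) trace(b) - trace(a^-1 b a b) = -x*y*z + x^2 + y^2 + z^2 - 2
reduce: trace(a^-1 b a b^-2) = trace(b^-1 a^-1 b a) trace(b) - trace(b^-1 a^-1 b a b) = -x*y^2*z + x^2*y + y^3 + y*z^2 - 3*y
trace(a^-1 b a b^-3) = trace(a^-1 b a b^-2) trace(b) - trace(a^-1 b a b^-1) = -x*y^3*z + x^2*y^2 + y^4 + y^2*z^2 + x*y*z - x^2 - 4*y^2 - z^2 + 2
so trace(b^-4 a^-1 b a) = trace(a^-1 b a b^-3) trace(b) - trace(a^-1 b a b^-2) = -x*y^4*z + x^2*y^3 + y^5 + y^3*z^2 + 2*x*y^2*z - 2*x^2*y - 5*y^3 - 2*y*z^2 + 5*y
so trace(a^-1 b a^-1 b^-4) = trace(b^-4 a^-1 b) trace(a) - trace(b^-4 a^-1 b a) = x*y^4*z - x^2*y^3 - y^5 - y^3*z^2 - x*y^2*z + x^2*y + 5*y^3 + 2*y*z^2 - x*z - 5*y
so trace(b^-2 a b a^-1) = trace(b^-1 a b a^-1) trace(b) - trace(b^-1 a b a^-1 b) = -x*y^2*z + x^2*y + y^3 + y*z^2 - 3*y
trace(b^-3 a b a^-1) = trace(b^-2 a b a^-1) trace(b) - trace(b^-2 a b a^-1 b) = -x*y^3*z + x^2*y^2 + y^4 + y^2*z^2 + x*y*z - x^2 - 4*y^2 - z^2 + 2
trace(a b^2 a) = trace(a) trace(b^2 a) - trace(b^2) = x*y*z - x^2 - y^2 + 2
trace(a b a) = trace(a) trace(b a) - trace(b) = x*z - y
trace(a b^2 a b) = trace(b) trace(a b a b) - trace(a b a) = y*z^2 - x*z - y
trace(a b^2 a b^-1) = trace(a b^2 a) trace(b) - trace(a b^2 a b) = x*y^2*z - x^2*y - y^3 - y*z^2 + x*z + 3*y
reduce: trace(b^-2 a b^2 a) = trace(a b^2 a b^-1) trace(b) - trace(a b^2 a) = x*y^3*z - x^2*y^2 - y^4 - y^2*z^2 + x^2 + 4*y^2 - 2
reduce: trace(b a b^-3 a b) = trace(b^-2 a b^2 a) trace(b) - trace(b^-2 a b^2 a b) = x*y^4*z - x^2*y^3 - y^5 - y^3*z^2 - x*y^2*z + 2*x^2*y + 5*y^3 + y*z^2 - x*z - 5*y
trace(a b a b a) = trace(a) trace(b a b a) - trace(b a b) = x*z^2 - y*z - x
so trace(a b a b a b) = trace(a b a b) trace(a b) - trace(b a) = z^3 - 3*z
reduce: trace(b^-1 a b a b a) = trace(a b a b a) trace(b) - trace(a b a b a b) = x*y*z^2 - y^2*z - z^3 - x*y + 3*z
trace(a b a b a b^-2) = trace(b^-1 a b a b a) trace(b) - trace(b^-1 a b a b a b) = x*y^2*z^2 - y^3*z - y*z^3 - x*y^2 - x*z^2 + 4*y*z + x
trace(b a b^-3 a b a) = trace(a b a b a b^-2) trace(b) - trace(a b a b a b^-1) = x*y^3*z^2 - y^4*z - y^2*z^3 - x*y^3 - 2*x*y*z^2 + 5*y^2*z + z^3 + 2*x*y - 3*z
reduce: trace(b^-2 a b a^-1 b a b^-1) = trace(b a b^-3 a b) trace(a) - trace(b a b^-3 a b a) = x^2*y^4*z - x^3*y^3 - x*y^5 - 2*x*y^3*z^2 - x^2*y^2*z + y^4*z + y^2*z^3 + 2*x^3*y + 6*x*y^3 + 3*x*y*z^2 - x^2*z - 5*y^2*z - z^3 - 7*x*y + 3*z
trace(a b a^-1 b a) = trace(b a^2 b) trace(a) - trace(b a^2 b a) = x^2*y*z - x^3 - x*y^2 - x*z^2 + y*z + 3*x
trace(a b a^-1 b a b) = trace(b a b a b) trace(a) - trace(b a b a b a) = x*y*z^2 - x^2*z - z^3 - x*y + 3*z
trace(b^-1 a b a^-1 b a) = trace(a b a^-1 b a) trace(b) - trace(a b a^-1 b a b) = x^2*y^2*z - x^3*y - x*y^3 - 2*x*y*z^2 + x^2*z + y^2*z + z^3 + 4*x*y - 3*z
so trace(b^-2 a b a^-1 b a) = trace(b^-1 a b a^-1 b a) trace(b) - trace(b^-1 a b a^-1 b a b) = x^2*y^3*z - x^3*y^2 - x*y^4 - 2*x*y^2*z^2 + y^3*z + y*z^3 + x^3 + 5*x*y^2 + x*z^2 - 4*y*z - 3*x
reduce: trace(b^-4 a b a^-1 b a) = trace(b^-2 a b a^-1 b a b^-1) trace(b) - trace(b^-2 a b a^-1 b a) = x^2*y^5*z - x^3*y^4 - x*y^6 - 2*x*y^4*z^2 - 2*x^2*y^3*z + y^5*z + y^3*z^3 + 3*x^3*y^2 + 7*x*y^4 + 5*x*y^2*z^2 - x^2*y*z - 6*y^3*z - 2*y*z^3 - x^3 - 12*x*y^2 - x*z^2 + 7*y*z + 3*x
reduce: trace(b^-3 a b a^-1 b a^-1 b^-1) = trace(b^-4 a b a^-1 b) trace(a) - trace(b^-4 a b a^-1 b a) = -x^2*y^5*z + x^3*y^4 + x*y^6 + 2*x*y^4*z^2 + x^2*y^3*z - y^5*z - y^3*z^3 - 2*x^3*y^2 - 6*x*y^4 - 4*x*y^2*z^2 + 2*x^2*y*z + 6*y^3*z + 2*y*z^3 + 8*x*y^2 - 7*y*z - x
trace(b a^-1 b^-1 a b a) = trace(a b a b a^-1) trace(b) - trace(a b a b a^-1 b) = -x*y*z^2 + x^2*z + y^2*z + z^3 - 3*z
reduce: trace(b^-1 a b a^-1 b a^-1) = trace(b a^-1 b^-1 a b) trace(a) - trace(b a^-1 b^-1 a b a) = -x^2*y^2*z + x^3*y + x*y^3 + 2*x*y*z^2 - x^2*z - y^2*z - z^3 - 3*x*y + 3*z
trace(b^-1 a b a^-1 b a^-1 b^-1) = trace(b^-1 a b a^-1 b a^-1) trace(b) - trace(b^-1 a b a^-1 b a^-1 b) = -x^2*y^3*z + x^3*y^2 + x*y^4 + 2*x*y^2*z^2 - x^2*y*z - y^3*z - y*z^3 - 4*x*y^2 + 4*y*z + x
trace(b^-3 a b a^-1 b a^-1) = trace(b^-1 a b a^-1 b a^-1 b^-1) trace(b) - trace(b^-1 a b a^-1 b a^-1) = -x^2*y^4*z + x^3*y^3 + x*y^5 + 2*x*y^3*z^2 - y^4*z - y^2*z^3 - x^3*y - 5*x*y^3 - 2*x*y*z^2 + x^2*z + 5*y^2*z + z^3 + 4*x*y - 3*z
trace(b a^-1 b a^-1 b^-5 a) = trace(b^-3 a b a^-1 b a^-1 b^-1) trace(b) - trace(b^-3 a b a^-1 b a^-1) = -x^2*y^6*z + x^3*y^5 + x*y^7 + 2*x*y^5*z^2 + 2*x^2*y^4*z - y^6*z - y^4*z^3 - 3*x^3*y^3 - 7*x*y^5 - 6*x*y^3*z^2 + 2*x^2*y^2*z + 7*y^4*z + 3*y^2*z^3 + x^3*y + 13*x*y^3 + 2*x*y*z^2 - x^2*z - 12*y^2*z - z^3 - 5*x*y + 3*z
reduce: trace(b^-5 a^-1 b a^-1 b a^-1) = trace(b a^-1 b a^-1 b^-5) trace(a) - trace(b a^-1 b a^-1 b^-5 a) = x^2*y^6*z - x^3*y^5 - x*y^7 - 2*x*y^5*z^2 - x^2*y^4*z + y^6*z + y^4*z^3 + 2*x^3*y^3 + 6*x*y^5 + 5*x*y^3*z^2 - 3*x^2*y^2*z - 7*y^4*z - 3*y^2*z^3 - 8*x*y^3 + 12*y^2*z + z^3 - 3*z

x^2*y^6*z - x^3*y^5 - x*y^7 - 2*x*y^5*z^2 - x^2*y^4*z + y^6*z + y^4*z^3 + 2*x^3*y^3 + 6*x*y^5 + 5*x*y^3*z^2 - 3*x^2*y^2*z - 7*y^4*z - 3*y^2*z^3 - 8*x*y^3 + 12*y^2*z + z^3 - 3*z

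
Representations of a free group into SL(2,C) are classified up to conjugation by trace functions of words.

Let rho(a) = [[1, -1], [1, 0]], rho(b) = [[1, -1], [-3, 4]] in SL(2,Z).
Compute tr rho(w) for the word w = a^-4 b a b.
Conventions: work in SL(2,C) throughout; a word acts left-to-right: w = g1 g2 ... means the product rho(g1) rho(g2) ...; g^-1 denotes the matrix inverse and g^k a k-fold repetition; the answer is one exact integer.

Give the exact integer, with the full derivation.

rho(a^-1) = [[0, 1], [-1, 1]]
... * rho(a^-1) = [[0, 1], [-1, 1]]  ->  [[-1, 1], [-1, 0]]
... * rho(a^-1) = [[0, 1], [-1, 1]]  ->  [[-1, 0], [0, -1]]
... * rho(a^-1) = [[0, 1], [-1, 1]]  ->  [[0, -1], [1, -1]]
... * rho(b) = [[1, -1], [-3, 4]]  ->  [[3, -4], [4, -5]]
... * rho(a) = [[1, -1], [1, 0]]  ->  [[-1, -3], [-1, -4]]
... * rho(b) = [[1, -1], [-3, 4]]  ->  [[8, -11], [11, -15]]
tr = 8 + -15 = -7

-7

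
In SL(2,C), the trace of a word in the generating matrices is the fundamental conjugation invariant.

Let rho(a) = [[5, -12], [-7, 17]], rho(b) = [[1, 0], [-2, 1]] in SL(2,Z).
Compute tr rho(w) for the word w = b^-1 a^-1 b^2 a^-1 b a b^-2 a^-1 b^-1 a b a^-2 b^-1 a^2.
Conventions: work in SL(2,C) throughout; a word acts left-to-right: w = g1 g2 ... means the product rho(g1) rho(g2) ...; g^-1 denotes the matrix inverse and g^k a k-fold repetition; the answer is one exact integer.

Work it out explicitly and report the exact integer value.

4836280725550

rho(b^-1) = [[1, 0], [2, 1]]
... * rho(a^-1) = [[17, 12], [7, 5]]  ->  [[17, 12], [41, 29]]
... * rho(b) = [[1, 0], [-2, 1]]  ->  [[-7, 12], [-17, 29]]
... * rho(b) = [[1, 0], [-2, 1]]  ->  [[-31, 12], [-75, 29]]
... * rho(a^-1) = [[17, 12], [7, 5]]  ->  [[-443, -312], [-1072, -755]]
... * rho(b) = [[1, 0], [-2, 1]]  ->  [[181, -312], [438, -755]]
... * rho(a) = [[5, -12], [-7, 17]]  ->  [[3089, -7476], [7475, -18091]]
... * rho(b^-1) = [[1, 0], [2, 1]]  ->  [[-11863, -7476], [-28707, -18091]]
... * rho(b^-1) = [[1, 0], [2, 1]]  ->  [[-26815, -7476], [-64889, -18091]]
... * rho(a^-1) = [[17, 12], [7, 5]]  ->  [[-508187, -359160], [-1229750, -869123]]
... * rho(b^-1) = [[1, 0], [2, 1]]  ->  [[-1226507, -359160], [-2967996, -869123]]
... * rho(a) = [[5, -12], [-7, 17]]  ->  [[-3618415, 8612364], [-8756119, 20840861]]
... * rho(b) = [[1, 0], [-2, 1]]  ->  [[-20843143, 8612364], [-50437841, 20840861]]
... * rho(a^-1) = [[17, 12], [7, 5]]  ->  [[-294046883, -207055896], [-711557270, -501049787]]
... * rho(a^-1) = [[17, 12], [7, 5]]  ->  [[-6448188283, -4563842076], [-15603822099, -11043936175]]
... * rho(b^-1) = [[1, 0], [2, 1]]  ->  [[-15575872435, -4563842076], [-37691694449, -11043936175]]
... * rho(a) = [[5, -12], [-7, 17]]  ->  [[-45932467643, 109325153928], [-111150919020, 264553418413]]
... * rho(a) = [[5, -12], [-7, 17]]  ->  [[-994938415711, 2409717228492], [-2407628523991, 5831219141261]]
tr = -994938415711 + 5831219141261 = 4836280725550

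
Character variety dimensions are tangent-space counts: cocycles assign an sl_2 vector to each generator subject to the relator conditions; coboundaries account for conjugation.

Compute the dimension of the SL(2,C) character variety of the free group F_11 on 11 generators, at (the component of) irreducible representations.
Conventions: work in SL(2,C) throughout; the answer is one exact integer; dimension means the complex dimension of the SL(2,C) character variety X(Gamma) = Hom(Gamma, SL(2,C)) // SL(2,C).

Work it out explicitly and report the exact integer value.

The free group F_11: 11 generators, no relators.
A cocycle picks one sl_2 vector per generator freely, giving dim Z^1 = 3*11 = 33.
dim B^1 = 3: the coboundary map is injective because an irreducible image has centralizer 0 in sl_2.
dim X = dim H^1 = dim Z^1 - dim B^1 = 33 - 3 = 30.

30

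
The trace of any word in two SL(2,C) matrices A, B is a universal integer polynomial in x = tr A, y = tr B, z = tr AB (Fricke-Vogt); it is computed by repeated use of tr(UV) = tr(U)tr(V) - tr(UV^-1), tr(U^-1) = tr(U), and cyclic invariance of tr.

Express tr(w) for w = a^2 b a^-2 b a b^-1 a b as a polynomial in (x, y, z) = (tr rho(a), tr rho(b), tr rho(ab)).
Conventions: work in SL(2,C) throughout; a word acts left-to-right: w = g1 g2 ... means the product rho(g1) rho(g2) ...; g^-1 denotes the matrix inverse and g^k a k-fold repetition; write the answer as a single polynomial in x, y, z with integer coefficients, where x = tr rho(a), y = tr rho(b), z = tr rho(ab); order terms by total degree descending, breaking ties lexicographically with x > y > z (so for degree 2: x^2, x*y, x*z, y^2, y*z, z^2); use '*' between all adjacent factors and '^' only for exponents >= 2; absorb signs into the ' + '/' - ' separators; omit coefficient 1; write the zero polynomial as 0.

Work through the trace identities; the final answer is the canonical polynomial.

trace(b a b a) = trace(a b) * trace(a b) - trace(1)   [split at repeated a] = z^2 - 2
trace(b a b) = trace(b) * trace(a b) - trace(a) = y*z - x
trace(b a^2 b a) = trace(a) * trace(b a b a) - trace(b a b) = x*z^2 - y*z - x
trace(a^2 b) = trace(a) * trace(b a) - trace(b) = x*z - y
trace(a^2) = trace(a) * trace(a) - trace(1) = x^2 - 2
trace(b a^2 b) = trace(b) * trace(a^2 b) - trace(a^2) = x*y*z - x^2 - y^2 + 2
trace(a^2 b a^2 b) = trace(a) * trace(b a^2 b a) - trace(b a^2 b) = x^2*z^2 - 2*x*y*z + y^2 - 2
trace(b a^3) = trace(a) * trace(b a^2) - trace(b a) = x^2*z - x*y - z
trace(a^2 b a^2) = trace(a) * trace(b a^3) - trace(b a^2) = x^3*z - x^2*y - 2*x*z + y
trace(b a^2 b a^2 b) = trace(b) * trace(a^2 b a^2 b) - trace(a^2 b a^2) = x^2*y*z^2 - x^3*z - 2*x*y^2*z + x^2*y + y^3 + 2*x*z - 3*y
trace(b a b a b a) = trace(a b) * trace(a b a b) - trace(a^-1 b^-1)   [split at repeated a] = z^3 - 3*z
trace(b a b a b) = trace(b) * trace(a b a b) - trace(a b a) = y*z^2 - x*z - y
trace(b a b a^2 b a) = trace(a) * trace(b a b a b a) - trace(b a b a b) = x*z^3 - y*z^2 - 2*x*z + y
trace(b^2 a b) = trace(b) * trace(b a b) - trace(b a) = y^2*z - x*y - z
trace(b a b a^2 b) = trace(a) * trace(b^2 a b a) - trace(b^2 a b) = x*y*z^2 - x^2*z - y^2*z + z
trace(b a^2 b a^2 b a) = trace(a) * trace(b a b a^2 b a) - trace(b a b a^2 b) = x^2*z^3 - 2*x*y*z^2 - x^2*z + y^2*z + x*y - z
trace(a^-1 b a^2 b a^2 b) = trace(b a^2 b a^2 b) * trace(a) - trace(b a^2 b a^2 b a) = x^3*y*z^2 - x^4*z - 2*x^2*y^2*z - x^2*z^3 + x^3*y + x*y^3 + 2*x*y*z^2 + 3*x^2*z - y^2*z - 4*x*y + z
trace(a b a^2 b a^-2 b a) = trace(a^-1 b a^2 b a^2 b) * trace(a) - trace(a^-1 b a^2 b a^2 b a) = x^4*y*z^2 - x^5*z - 2*x^3*y^2*z - x^3*z^3 + x^4*y + x^2*y^3 + x^2*y*z^2 + 4*x^3*z + x*y^2*z - 5*x^2*y - y^3 - x*z + 3*y
trace(b^2 a b a b a) = trace(b) * trace(a b a b a b) - trace(a b a b a) = y*z^3 - x*z^2 - 2*y*z + x
trace(b^2 a b a b) = trace(b) * trace(b a b a b) - trace(b a b a) = y^2*z^2 - x*y*z - y^2 - z^2 + 2
trace(b a b a b a^2 b) = trace(a) * trace(b^2 a b a b a) - trace(b^2 a b a b) = x*y*z^3 - x^2*z^2 - y^2*z^2 - x*y*z + x^2 + y^2 + z^2 - 2
trace(b a b a b a b a) = trace(b a b a) * trace(b a b a) - trace(1)   [split at repeated b] = z^4 - 4*z^2 + 2
trace(b a b a b a^2 b a) = trace(a) * trace(b a b a b a b a) - trace(b a b a b a b) = x*z^4 - y*z^3 - 3*x*z^2 + 2*y*z + x
trace(a^-1 b a b a b a^2 b) = trace(b a b a b a^2 b) * trace(a) - trace(b a b a b a^2 b a) = x^2*y*z^3 - x^3*z^2 - x*y^2*z^2 - x*z^4 - x^2*y*z + y*z^3 + x^3 + x*y^2 + 4*x*z^2 - 2*y*z - 3*x
trace(a b a^2 b a^-2 b a b) = trace(a^-1 b a b a b a^2 b) * trace(a) - trace(a^-1 b a b a b a^2 b a) = x^3*y*z^3 - x^4*z^2 - x^2*y^2*z^2 - x^2*z^4 - x^3*y*z + x^4 + x^2*y^2 + 5*x^2*z^2 + y^2*z^2 - x*y*z - 4*x^2 - y^2 - z^2 + 2
trace(a^2 b a^-2 b a b^-1 a b) = trace(a b a^2 b a^-2 b a) * trace(b) - trace(a b a^2 b a^-2 b a b) = x^4*y^2*z^2 - x^5*y*z - 2*x^3*y^3*z - 2*x^3*y*z^3 + x^4*y^2 + x^4*z^2 + x^2*y^4 + 2*x^2*y^2*z^2 + x^2*z^4 + 5*x^3*y*z + x*y^3*z - x^4 - 6*x^2*y^2 - 5*x^2*z^2 - y^4 - y^2*z^2 + 4*x^2 + 4*y^2 + z^2 - 2

x^4*y^2*z^2 - x^5*y*z - 2*x^3*y^3*z - 2*x^3*y*z^3 + x^4*y^2 + x^4*z^2 + x^2*y^4 + 2*x^2*y^2*z^2 + x^2*z^4 + 5*x^3*y*z + x*y^3*z - x^4 - 6*x^2*y^2 - 5*x^2*z^2 - y^4 - y^2*z^2 + 4*x^2 + 4*y^2 + z^2 - 2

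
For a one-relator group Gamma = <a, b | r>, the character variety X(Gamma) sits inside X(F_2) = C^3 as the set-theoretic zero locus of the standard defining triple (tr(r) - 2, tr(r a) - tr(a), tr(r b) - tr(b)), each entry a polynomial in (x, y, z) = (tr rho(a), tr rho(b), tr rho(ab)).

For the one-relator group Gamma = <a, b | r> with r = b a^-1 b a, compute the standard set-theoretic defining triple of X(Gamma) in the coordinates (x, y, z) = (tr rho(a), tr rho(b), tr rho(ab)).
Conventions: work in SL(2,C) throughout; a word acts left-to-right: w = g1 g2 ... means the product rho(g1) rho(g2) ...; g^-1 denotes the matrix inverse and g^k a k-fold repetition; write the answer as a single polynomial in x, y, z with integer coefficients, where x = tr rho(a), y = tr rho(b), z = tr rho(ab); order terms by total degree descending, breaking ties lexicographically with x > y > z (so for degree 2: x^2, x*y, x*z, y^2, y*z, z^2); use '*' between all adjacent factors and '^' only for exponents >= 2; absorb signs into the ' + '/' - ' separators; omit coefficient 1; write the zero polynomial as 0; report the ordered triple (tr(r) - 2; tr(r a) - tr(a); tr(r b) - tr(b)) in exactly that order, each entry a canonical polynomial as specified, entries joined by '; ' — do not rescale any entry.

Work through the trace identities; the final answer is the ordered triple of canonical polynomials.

so trace(b a b) = trace(b)*trace(a b) - trace(a) = y*z - x
trace(b a b a) = trace(b a)*trace(b a) - trace(1)   [split at repeated b] = z^2 - 2
reduce: trace(b a^-1 b a) = trace(b a b)*trace(a) - trace(b a b a) = x*y*z - x^2 - z^2 + 2
so trace(b^2) = trace(b)*trace(b) - trace(1)  (reduce the b square) = y^2 - 2
trace(b a^2 b) = trace(a)*trace(b^2 a) - trace(b^2)  (reduce the a square) = x*y*z - x^2 - y^2 + 2
trace(b a^2 b a) = trace(a)*trace(b a b a) - trace(b a b)  (reduce the a square) = x*z^2 - y*z - x
reduce: trace(b a^-1 b a^2) = trace(b a^2 b)*trace(a) - trace(b a^2 b a)  (eliminate a^-1) = x^2*y*z - x^3 - x*y^2 - x*z^2 + y*z + 3*x
trace(b a b^2) = trace(b)*trace(a b^2) - trace(a b)   [square of b] = y^2*z - x*y - z
trace(a b a) = trace(a)*trace(b a) - trace(b)   [square of a] = x*z - y
reduce: trace(b a b^2 a) = trace(b)*trace(a b a b) - trace(a b a)   [square of b] = y*z^2 - x*z - y
trace(b a^-1 b a b) = trace(b a b^2)*trace(a) - trace(b a b^2 a)   [inverse elimination on a] = x*y^2*z - x^2*y - y*z^2 + y
assemble the triple (trace(r) - 2; trace(r a) - x; trace(r b) - y)

x*y*z - x^2 - z^2; x^2*y*z - x^3 - x*y^2 - x*z^2 + y*z + 2*x; x*y^2*z - x^2*y - y*z^2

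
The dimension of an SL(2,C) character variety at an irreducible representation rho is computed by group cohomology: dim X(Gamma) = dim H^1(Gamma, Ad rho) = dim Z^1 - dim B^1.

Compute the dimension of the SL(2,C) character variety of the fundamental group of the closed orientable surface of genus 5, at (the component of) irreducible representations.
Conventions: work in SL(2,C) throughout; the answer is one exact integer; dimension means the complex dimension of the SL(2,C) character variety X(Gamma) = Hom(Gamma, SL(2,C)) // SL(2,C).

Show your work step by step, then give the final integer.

The genus-5 surface group: 2g = 10 generators, one relator prod [a_i, b_i].
A cocycle assigns one sl_2 vector per generator subject to the relator condition d_2(z) = 0: dim of the unconstrained space is 3*2g = 30.
H^2 = coker(d_2) is dual to H^0 = 0 at irreducible rho (Poincare duality), so d_2 is onto: dim Z^1 = 27.
Coboundaries contribute dim B^1 = 3 (injective at irreducible rho).
dim X = dim H^1 = 27 - 3 = 24.

24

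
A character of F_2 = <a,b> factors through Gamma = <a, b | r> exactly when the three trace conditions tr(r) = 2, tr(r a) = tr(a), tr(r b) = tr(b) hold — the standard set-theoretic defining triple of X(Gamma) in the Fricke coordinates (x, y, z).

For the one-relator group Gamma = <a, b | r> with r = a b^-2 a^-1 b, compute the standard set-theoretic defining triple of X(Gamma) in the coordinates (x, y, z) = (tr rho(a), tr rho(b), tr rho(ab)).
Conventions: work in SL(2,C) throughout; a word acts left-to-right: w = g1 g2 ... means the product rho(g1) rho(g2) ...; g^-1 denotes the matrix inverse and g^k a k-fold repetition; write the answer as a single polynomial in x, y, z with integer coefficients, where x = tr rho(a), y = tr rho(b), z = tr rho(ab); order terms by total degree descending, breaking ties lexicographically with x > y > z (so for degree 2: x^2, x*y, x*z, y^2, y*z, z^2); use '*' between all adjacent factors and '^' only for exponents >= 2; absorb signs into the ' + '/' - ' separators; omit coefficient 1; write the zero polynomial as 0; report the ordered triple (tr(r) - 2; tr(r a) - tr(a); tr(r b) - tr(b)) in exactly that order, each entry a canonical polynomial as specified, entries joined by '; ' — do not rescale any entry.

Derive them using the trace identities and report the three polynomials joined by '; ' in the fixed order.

-x*y^2*z + x^2*y + y^3 + y*z^2 - 3*y - 2; -x^2*y^2*z + x^3*y + x*y^3 + x*y*z^2 - 3*x*y - x - z; -x*y^3*z + x^2*y^2 + y^4 + y^2*z^2 - 4*y^2 - y + 2

next, trace(b a b) = trace(b)*trace(a b) - trace(a) = y*z - x
trace(b a b a) = trace(a b)*trace(a b) - trace(1)   [split at repeated a] = z^2 - 2
and trace(a^-1 b a b) = trace(b a b)*trace(a) - trace(b a b a) = x*y*z - x^2 - z^2 + 2
trace(b^-1 a^-1 b a) = trace(a^-1 b a)*trace(b) - trace(a^-1 b a b) = -x*y*z + x^2 + y^2 + z^2 - 2
next, trace(a b^-2 a^-1 b) = trace(b^-1 a^-1 b a)*trace(b) - trace(b^-1 a^-1 b a b) = -x*y^2*z + x^2*y + y^3 + y*z^2 - 3*y
trace(b^2) = trace(b)*trace(b) - trace(1)   [square of b] = y^2 - 2
next, trace(b a^2 b) = trace(a)*trace(b^2 a) - trace(b^2)   [square of a] = x*y*z - x^2 - y^2 + 2
next, trace(b a^2 b a) = trace(a)*trace(b a b a) - trace(b a b)   [square of a] = x*z^2 - y*z - x
next, trace(a^-1 b a^2 b) = trace(b a^2 b)*trace(a) - trace(b a^2 b a)   [inverse elimination on a] = x^2*y*z - x^3 - x*y^2 - x*z^2 + y*z + 3*x
and trace(b^-1 a^-1 b a^2) = trace(a^-1 b a^2)*trace(b) - trace(a^-1 b a^2 b)   [inverse elimination on b] = -x^2*y*z + x^3 + x*y^2 + x*z^2 - 3*x
trace(a b^-2 a^-1 b a) = trace(b^-1 a^-1 b a^2)*trace(b) - trace(b^-1 a^-1 b a^2 b)   [inverse elimination on b] = -x^2*y^2*z + x^3*y + x*y^3 + x*y*z^2 - 3*x*y - z
and trace(b^2 a b) = trace(b)*trace(a b^2) - trace(a b)  (reduce the b square) = y^2*z - x*y - z
trace(a b a) = trace(a)*trace(b a) - trace(b)  (reduce the a square) = x*z - y
and trace(b^2 a b a) = trace(b)*trace(a b a b) - trace(a b a)  (reduce the b square) = y*z^2 - x*z - y
trace(a^-1 b^2 a b) = trace(b^2 a b)*trace(a) - trace(b^2 a b a)  (eliminate a^-1) = x*y^2*z - x^2*y - y*z^2 + y
trace(a^-1 b^2 a b^-1) = trace(a^-1 b^2 a)*trace(b) - trace(a^-1 b^2 a b)  (eliminate b^-1) = -x*y^2*z + x^2*y + y^3 + y*z^2 - 3*y
trace(a b^-2 a^-1 b^2) = trace(a^-1 b^2 a b^-1)*trace(b) - trace(a^-1 b^2 a)  (eliminate b^-1) = -x*y^3*z + x^2*y^2 + y^4 + y^2*z^2 - 4*y^2 + 2
assemble the triple (trace(r) - 2; trace(r a) - x; trace(r b) - y)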